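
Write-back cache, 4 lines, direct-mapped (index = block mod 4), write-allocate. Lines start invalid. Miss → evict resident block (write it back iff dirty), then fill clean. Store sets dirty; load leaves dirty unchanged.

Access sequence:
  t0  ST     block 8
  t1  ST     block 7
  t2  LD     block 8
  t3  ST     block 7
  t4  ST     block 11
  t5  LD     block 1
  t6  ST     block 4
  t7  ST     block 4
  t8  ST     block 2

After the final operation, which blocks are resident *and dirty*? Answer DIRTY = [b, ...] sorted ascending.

DIRTY = [2, 4, 11]

0: W B8 -> L0 miss  d=D]
1: W B7 -> L3 miss  d=D]
2: R B8 -> L0 hit  d=D]
3: W B7 -> L3 hit  d=D]
4: W B11 -> L3 miss wb->B7  d=D]
5: R B1 -> L1 miss  d=-]
6: W B4 -> L0 miss wb->B8  d=D]
7: W B4 -> L0 hit  d=D]
8: W B2 -> L2 miss  d=D]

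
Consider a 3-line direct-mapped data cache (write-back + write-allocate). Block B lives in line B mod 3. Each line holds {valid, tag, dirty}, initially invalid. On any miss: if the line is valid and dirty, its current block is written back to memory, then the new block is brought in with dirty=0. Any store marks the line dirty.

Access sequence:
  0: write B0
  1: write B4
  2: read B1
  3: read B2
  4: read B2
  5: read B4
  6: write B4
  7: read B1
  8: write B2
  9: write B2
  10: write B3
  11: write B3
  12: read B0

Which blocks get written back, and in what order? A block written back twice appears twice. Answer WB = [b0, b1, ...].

  0 | W B0 → L0 miss [D]
  1 | W B4 → L1 miss [D]
  2 | R B1 → L1 miss wb→B4 [-]
  3 | R B2 → L2 miss [-]
  4 | R B2 → L2 hit [-]
  5 | R B4 → L1 miss [-]
  6 | W B4 → L1 hit [D]
  7 | R B1 → L1 miss wb→B4 [-]
  8 | W B2 → L2 hit [D]
  9 | W B2 → L2 hit [D]
  10 | W B3 → L0 miss wb→B0 [D]
  11 | W B3 → L0 hit [D]
  12 | R B0 → L0 miss wb→B3 [-]

WB = [4, 4, 0, 3]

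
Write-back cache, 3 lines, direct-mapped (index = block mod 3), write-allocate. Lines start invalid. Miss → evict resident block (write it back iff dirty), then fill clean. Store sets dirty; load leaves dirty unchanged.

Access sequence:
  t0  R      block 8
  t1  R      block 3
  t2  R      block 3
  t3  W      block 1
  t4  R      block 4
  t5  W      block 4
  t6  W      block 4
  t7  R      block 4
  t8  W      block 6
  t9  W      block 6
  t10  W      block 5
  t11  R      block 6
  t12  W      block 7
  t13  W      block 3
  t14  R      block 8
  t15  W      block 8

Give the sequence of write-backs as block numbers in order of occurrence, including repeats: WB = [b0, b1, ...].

WB = [1, 4, 6, 5]

0: R B8 → L2 miss [-]
1: R B3 → L0 miss [-]
2: R B3 → L0 hit [-]
3: W B1 → L1 miss [D]
4: R B4 → L1 miss wb→B1 [-]
5: W B4 → L1 hit [D]
6: W B4 → L1 hit [D]
7: R B4 → L1 hit [D]
8: W B6 → L0 miss [D]
9: W B6 → L0 hit [D]
10: W B5 → L2 miss [D]
11: R B6 → L0 hit [D]
12: W B7 → L1 miss wb→B4 [D]
13: W B3 → L0 miss wb→B6 [D]
14: R B8 → L2 miss wb→B5 [-]
15: W B8 → L2 hit [D]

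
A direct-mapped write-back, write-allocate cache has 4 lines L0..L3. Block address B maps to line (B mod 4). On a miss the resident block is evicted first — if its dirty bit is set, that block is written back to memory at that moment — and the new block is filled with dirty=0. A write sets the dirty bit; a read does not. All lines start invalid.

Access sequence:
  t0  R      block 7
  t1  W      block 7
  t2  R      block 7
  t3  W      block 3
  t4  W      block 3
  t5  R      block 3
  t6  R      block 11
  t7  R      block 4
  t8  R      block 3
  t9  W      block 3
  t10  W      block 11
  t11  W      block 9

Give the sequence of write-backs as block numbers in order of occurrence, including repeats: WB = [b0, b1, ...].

0: R B7 → L3 miss [-]
1: W B7 → L3 hit [D]
2: R B7 → L3 hit [D]
3: W B3 → L3 miss wb→B7 [D]
4: W B3 → L3 hit [D]
5: R B3 → L3 hit [D]
6: R B11 → L3 miss wb→B3 [-]
7: R B4 → L0 miss [-]
8: R B3 → L3 miss [-]
9: W B3 → L3 hit [D]
10: W B11 → L3 miss wb→B3 [D]
11: W B9 → L1 miss [D]

WB = [7, 3, 3]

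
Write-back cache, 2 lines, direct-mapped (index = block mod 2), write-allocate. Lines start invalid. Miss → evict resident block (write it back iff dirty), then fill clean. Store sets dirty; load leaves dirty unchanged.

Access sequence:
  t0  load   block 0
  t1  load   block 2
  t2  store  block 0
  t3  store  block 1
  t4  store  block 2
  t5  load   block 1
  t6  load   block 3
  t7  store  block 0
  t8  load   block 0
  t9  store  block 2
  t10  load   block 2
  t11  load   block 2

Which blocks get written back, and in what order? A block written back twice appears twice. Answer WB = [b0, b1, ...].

0: R B0 -> L0 miss  d=-]
1: R B2 -> L0 miss  d=-]
2: W B0 -> L0 miss  d=D]
3: W B1 -> L1 miss  d=D]
4: W B2 -> L0 miss wb->B0  d=D]
5: R B1 -> L1 hit  d=D]
6: R B3 -> L1 miss wb->B1  d=-]
7: W B0 -> L0 miss wb->B2  d=D]
8: R B0 -> L0 hit  d=D]
9: W B2 -> L0 miss wb->B0  d=D]
10: R B2 -> L0 hit  d=D]
11: R B2 -> L0 hit  d=D]

WB = [0, 1, 2, 0]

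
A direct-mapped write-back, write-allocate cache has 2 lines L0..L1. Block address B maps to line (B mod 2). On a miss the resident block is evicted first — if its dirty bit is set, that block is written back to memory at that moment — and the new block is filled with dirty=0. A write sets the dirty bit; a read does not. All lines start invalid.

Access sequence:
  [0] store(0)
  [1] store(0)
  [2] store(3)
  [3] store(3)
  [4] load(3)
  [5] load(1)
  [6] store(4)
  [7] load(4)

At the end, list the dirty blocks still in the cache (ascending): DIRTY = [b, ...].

0: W B0 → L0 miss [D]
1: W B0 → L0 hit [D]
2: W B3 → L1 miss [D]
3: W B3 → L1 hit [D]
4: R B3 → L1 hit [D]
5: R B1 → L1 miss wb→B3 [-]
6: W B4 → L0 miss wb→B0 [D]
7: R B4 → L0 hit [D]

DIRTY = [4]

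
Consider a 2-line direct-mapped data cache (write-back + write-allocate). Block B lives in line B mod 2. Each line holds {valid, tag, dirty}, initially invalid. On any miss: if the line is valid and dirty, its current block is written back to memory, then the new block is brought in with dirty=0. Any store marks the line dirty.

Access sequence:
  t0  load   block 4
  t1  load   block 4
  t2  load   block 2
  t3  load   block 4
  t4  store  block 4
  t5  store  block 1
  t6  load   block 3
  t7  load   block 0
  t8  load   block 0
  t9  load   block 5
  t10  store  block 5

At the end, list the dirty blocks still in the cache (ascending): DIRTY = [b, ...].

0: R B4 -> L0 miss  d=-]
1: R B4 -> L0 hit  d=-]
2: R B2 -> L0 miss  d=-]
3: R B4 -> L0 miss  d=-]
4: W B4 -> L0 hit  d=D]
5: W B1 -> L1 miss  d=D]
6: R B3 -> L1 miss wb->B1  d=-]
7: R B0 -> L0 miss wb->B4  d=-]
8: R B0 -> L0 hit  d=-]
9: R B5 -> L1 miss  d=-]
10: W B5 -> L1 hit  d=D]

DIRTY = [5]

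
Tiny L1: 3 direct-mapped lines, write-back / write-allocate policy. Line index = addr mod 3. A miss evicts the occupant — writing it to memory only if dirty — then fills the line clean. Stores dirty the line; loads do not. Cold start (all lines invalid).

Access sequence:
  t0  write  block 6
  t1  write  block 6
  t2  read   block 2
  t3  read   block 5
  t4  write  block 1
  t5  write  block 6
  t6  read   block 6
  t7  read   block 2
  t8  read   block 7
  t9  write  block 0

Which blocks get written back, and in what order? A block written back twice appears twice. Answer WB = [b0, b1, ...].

0: W B6 -> L0 miss  d=D]
1: W B6 -> L0 hit  d=D]
2: R B2 -> L2 miss  d=-]
3: R B5 -> L2 miss  d=-]
4: W B1 -> L1 miss  d=D]
5: W B6 -> L0 hit  d=D]
6: R B6 -> L0 hit  d=D]
7: R B2 -> L2 miss  d=-]
8: R B7 -> L1 miss wb->B1  d=-]
9: W B0 -> L0 miss wb->B6  d=D]

WB = [1, 6]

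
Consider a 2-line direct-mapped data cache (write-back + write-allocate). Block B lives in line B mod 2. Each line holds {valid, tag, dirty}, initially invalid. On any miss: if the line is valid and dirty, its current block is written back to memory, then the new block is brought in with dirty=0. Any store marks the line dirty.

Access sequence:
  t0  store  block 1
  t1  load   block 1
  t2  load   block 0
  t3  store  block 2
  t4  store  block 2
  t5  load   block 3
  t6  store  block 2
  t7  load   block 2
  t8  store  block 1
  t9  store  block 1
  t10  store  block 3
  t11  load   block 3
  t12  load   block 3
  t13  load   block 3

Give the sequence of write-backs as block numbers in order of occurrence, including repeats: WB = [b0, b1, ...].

0: W B1 → L1 miss [D]
1: R B1 → L1 hit [D]
2: R B0 → L0 miss [-]
3: W B2 → L0 miss [D]
4: W B2 → L0 hit [D]
5: R B3 → L1 miss wb→B1 [-]
6: W B2 → L0 hit [D]
7: R B2 → L0 hit [D]
8: W B1 → L1 miss [D]
9: W B1 → L1 hit [D]
10: W B3 → L1 miss wb→B1 [D]
11: R B3 → L1 hit [D]
12: R B3 → L1 hit [D]
13: R B3 → L1 hit [D]

WB = [1, 1]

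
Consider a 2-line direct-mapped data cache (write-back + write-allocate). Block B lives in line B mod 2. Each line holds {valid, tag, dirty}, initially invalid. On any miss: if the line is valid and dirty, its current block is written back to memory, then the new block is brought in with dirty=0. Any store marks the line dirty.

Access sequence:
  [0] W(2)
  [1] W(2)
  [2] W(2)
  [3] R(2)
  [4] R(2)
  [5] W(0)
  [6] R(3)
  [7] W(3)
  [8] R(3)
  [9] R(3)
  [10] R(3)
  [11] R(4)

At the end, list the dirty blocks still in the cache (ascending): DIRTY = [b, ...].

DIRTY = [3]

0: W B2 -> L0 miss  d=D]
1: W B2 -> L0 hit  d=D]
2: W B2 -> L0 hit  d=D]
3: R B2 -> L0 hit  d=D]
4: R B2 -> L0 hit  d=D]
5: W B0 -> L0 miss wb->B2  d=D]
6: R B3 -> L1 miss  d=-]
7: W B3 -> L1 hit  d=D]
8: R B3 -> L1 hit  d=D]
9: R B3 -> L1 hit  d=D]
10: R B3 -> L1 hit  d=D]
11: R B4 -> L0 miss wb->B0  d=-]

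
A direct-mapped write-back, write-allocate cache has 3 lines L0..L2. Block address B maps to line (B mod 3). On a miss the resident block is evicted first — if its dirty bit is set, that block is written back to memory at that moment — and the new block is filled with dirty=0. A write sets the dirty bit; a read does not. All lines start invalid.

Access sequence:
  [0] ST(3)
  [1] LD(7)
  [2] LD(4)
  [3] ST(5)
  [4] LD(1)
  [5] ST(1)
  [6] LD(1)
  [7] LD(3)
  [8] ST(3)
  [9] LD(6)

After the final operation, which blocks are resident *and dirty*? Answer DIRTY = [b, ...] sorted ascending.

DIRTY = [1, 5]

  0 | W B3 → L0 miss [D]
  1 | R B7 → L1 miss [-]
  2 | R B4 → L1 miss [-]
  3 | W B5 → L2 miss [D]
  4 | R B1 → L1 miss [-]
  5 | W B1 → L1 hit [D]
  6 | R B1 → L1 hit [D]
  7 | R B3 → L0 hit [D]
  8 | W B3 → L0 hit [D]
  9 | R B6 → L0 miss wb→B3 [-]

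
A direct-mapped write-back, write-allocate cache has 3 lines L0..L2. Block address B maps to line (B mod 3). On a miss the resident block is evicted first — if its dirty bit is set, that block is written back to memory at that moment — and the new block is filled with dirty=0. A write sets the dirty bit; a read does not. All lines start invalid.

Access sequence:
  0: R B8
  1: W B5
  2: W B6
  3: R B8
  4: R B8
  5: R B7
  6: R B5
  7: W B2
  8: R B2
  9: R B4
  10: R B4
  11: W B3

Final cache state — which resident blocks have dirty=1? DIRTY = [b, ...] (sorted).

DIRTY = [2, 3]

0: R B8 → L2 miss [-]
1: W B5 → L2 miss [D]
2: W B6 → L0 miss [D]
3: R B8 → L2 miss wb→B5 [-]
4: R B8 → L2 hit [-]
5: R B7 → L1 miss [-]
6: R B5 → L2 miss [-]
7: W B2 → L2 miss [D]
8: R B2 → L2 hit [D]
9: R B4 → L1 miss [-]
10: R B4 → L1 hit [-]
11: W B3 → L0 miss wb→B6 [D]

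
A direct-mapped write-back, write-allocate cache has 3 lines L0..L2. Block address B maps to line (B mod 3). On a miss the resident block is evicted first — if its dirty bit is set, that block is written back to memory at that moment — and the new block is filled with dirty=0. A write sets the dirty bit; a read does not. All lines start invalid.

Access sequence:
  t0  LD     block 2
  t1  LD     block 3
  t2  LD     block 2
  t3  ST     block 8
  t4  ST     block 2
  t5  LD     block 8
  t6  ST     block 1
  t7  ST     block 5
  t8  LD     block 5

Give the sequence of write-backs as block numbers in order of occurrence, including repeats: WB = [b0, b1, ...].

  0 | R B2 → L2 miss [-]
  1 | R B3 → L0 miss [-]
  2 | R B2 → L2 hit [-]
  3 | W B8 → L2 miss [D]
  4 | W B2 → L2 miss wb→B8 [D]
  5 | R B8 → L2 miss wb→B2 [-]
  6 | W B1 → L1 miss [D]
  7 | W B5 → L2 miss [D]
  8 | R B5 → L2 hit [D]

WB = [8, 2]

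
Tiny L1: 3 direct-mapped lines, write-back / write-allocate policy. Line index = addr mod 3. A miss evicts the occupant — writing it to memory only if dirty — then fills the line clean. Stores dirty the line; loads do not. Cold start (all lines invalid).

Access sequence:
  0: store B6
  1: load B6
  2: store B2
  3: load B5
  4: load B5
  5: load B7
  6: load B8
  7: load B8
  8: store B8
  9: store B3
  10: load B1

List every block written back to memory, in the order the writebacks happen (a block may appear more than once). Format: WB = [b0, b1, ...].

WB = [2, 6]

0: W B6 → L0 miss [D]
1: R B6 → L0 hit [D]
2: W B2 → L2 miss [D]
3: R B5 → L2 miss wb→B2 [-]
4: R B5 → L2 hit [-]
5: R B7 → L1 miss [-]
6: R B8 → L2 miss [-]
7: R B8 → L2 hit [-]
8: W B8 → L2 hit [D]
9: W B3 → L0 miss wb→B6 [D]
10: R B1 → L1 miss [-]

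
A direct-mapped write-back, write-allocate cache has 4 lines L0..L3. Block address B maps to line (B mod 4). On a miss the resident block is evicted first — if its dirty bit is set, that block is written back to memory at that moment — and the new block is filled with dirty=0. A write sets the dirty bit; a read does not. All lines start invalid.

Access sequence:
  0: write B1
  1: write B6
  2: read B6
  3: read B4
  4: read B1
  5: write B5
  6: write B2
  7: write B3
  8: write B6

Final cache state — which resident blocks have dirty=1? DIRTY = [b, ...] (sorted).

0: W B1 → L1 miss [D]
1: W B6 → L2 miss [D]
2: R B6 → L2 hit [D]
3: R B4 → L0 miss [-]
4: R B1 → L1 hit [D]
5: W B5 → L1 miss wb→B1 [D]
6: W B2 → L2 miss wb→B6 [D]
7: W B3 → L3 miss [D]
8: W B6 → L2 miss wb→B2 [D]

DIRTY = [3, 5, 6]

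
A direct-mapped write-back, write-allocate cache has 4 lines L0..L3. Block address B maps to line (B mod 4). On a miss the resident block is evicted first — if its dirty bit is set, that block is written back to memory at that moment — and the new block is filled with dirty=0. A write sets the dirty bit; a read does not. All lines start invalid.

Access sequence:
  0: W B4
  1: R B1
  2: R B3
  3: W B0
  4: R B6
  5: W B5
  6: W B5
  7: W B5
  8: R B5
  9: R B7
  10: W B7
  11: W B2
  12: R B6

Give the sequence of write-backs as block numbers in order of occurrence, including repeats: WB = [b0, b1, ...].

WB = [4, 2]

0: W B4 -> L0 miss  d=D]
1: R B1 -> L1 miss  d=-]
2: R B3 -> L3 miss  d=-]
3: W B0 -> L0 miss wb->B4  d=D]
4: R B6 -> L2 miss  d=-]
5: W B5 -> L1 miss  d=D]
6: W B5 -> L1 hit  d=D]
7: W B5 -> L1 hit  d=D]
8: R B5 -> L1 hit  d=D]
9: R B7 -> L3 miss  d=-]
10: W B7 -> L3 hit  d=D]
11: W B2 -> L2 miss  d=D]
12: R B6 -> L2 miss wb->B2  d=-]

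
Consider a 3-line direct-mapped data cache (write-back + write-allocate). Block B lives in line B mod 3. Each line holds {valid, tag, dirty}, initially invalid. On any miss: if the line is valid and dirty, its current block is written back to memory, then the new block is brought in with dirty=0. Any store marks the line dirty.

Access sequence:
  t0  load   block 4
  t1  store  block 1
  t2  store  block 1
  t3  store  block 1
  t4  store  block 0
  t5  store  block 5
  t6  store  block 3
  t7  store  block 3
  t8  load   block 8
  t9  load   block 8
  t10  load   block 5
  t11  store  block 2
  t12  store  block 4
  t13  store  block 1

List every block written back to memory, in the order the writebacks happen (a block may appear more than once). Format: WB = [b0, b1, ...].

WB = [0, 5, 1, 4]

0: R B4 -> L1 miss  d=-]
1: W B1 -> L1 miss  d=D]
2: W B1 -> L1 hit  d=D]
3: W B1 -> L1 hit  d=D]
4: W B0 -> L0 miss  d=D]
5: W B5 -> L2 miss  d=D]
6: W B3 -> L0 miss wb->B0  d=D]
7: W B3 -> L0 hit  d=D]
8: R B8 -> L2 miss wb->B5  d=-]
9: R B8 -> L2 hit  d=-]
10: R B5 -> L2 miss  d=-]
11: W B2 -> L2 miss  d=D]
12: W B4 -> L1 miss wb->B1  d=D]
13: W B1 -> L1 miss wb->B4  d=D]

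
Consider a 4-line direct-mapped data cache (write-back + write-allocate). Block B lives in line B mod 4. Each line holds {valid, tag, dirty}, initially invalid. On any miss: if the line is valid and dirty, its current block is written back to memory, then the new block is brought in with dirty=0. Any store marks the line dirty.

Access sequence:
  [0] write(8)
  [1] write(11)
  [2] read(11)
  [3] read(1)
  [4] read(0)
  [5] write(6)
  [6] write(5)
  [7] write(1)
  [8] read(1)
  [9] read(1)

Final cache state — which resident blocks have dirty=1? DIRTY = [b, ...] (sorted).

  0 | W B8 → L0 miss [D]
  1 | W B11 → L3 miss [D]
  2 | R B11 → L3 hit [D]
  3 | R B1 → L1 miss [-]
  4 | R B0 → L0 miss wb→B8 [-]
  5 | W B6 → L2 miss [D]
  6 | W B5 → L1 miss [D]
  7 | W B1 → L1 miss wb→B5 [D]
  8 | R B1 → L1 hit [D]
  9 | R B1 → L1 hit [D]

DIRTY = [1, 6, 11]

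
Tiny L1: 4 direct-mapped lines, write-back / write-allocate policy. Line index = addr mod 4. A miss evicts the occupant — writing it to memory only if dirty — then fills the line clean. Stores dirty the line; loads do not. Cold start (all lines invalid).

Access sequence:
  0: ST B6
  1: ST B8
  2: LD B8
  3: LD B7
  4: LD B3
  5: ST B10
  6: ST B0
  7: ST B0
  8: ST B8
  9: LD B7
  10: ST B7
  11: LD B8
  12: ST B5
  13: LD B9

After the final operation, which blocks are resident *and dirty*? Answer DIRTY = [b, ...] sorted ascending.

  0 | W B6 → L2 miss [D]
  1 | W B8 → L0 miss [D]
  2 | R B8 → L0 hit [D]
  3 | R B7 → L3 miss [-]
  4 | R B3 → L3 miss [-]
  5 | W B10 → L2 miss wb→B6 [D]
  6 | W B0 → L0 miss wb→B8 [D]
  7 | W B0 → L0 hit [D]
  8 | W B8 → L0 miss wb→B0 [D]
  9 | R B7 → L3 miss [-]
  10 | W B7 → L3 hit [D]
  11 | R B8 → L0 hit [D]
  12 | W B5 → L1 miss [D]
  13 | R B9 → L1 miss wb→B5 [-]

DIRTY = [7, 8, 10]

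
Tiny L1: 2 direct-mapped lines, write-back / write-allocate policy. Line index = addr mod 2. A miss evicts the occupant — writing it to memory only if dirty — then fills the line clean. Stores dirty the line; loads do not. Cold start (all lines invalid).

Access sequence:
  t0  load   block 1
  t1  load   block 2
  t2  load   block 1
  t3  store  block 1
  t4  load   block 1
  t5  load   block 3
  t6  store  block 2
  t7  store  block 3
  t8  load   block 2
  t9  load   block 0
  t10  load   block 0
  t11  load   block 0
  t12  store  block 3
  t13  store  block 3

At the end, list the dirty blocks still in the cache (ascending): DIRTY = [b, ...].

DIRTY = [3]

  0 | R B1 → L1 miss [-]
  1 | R B2 → L0 miss [-]
  2 | R B1 → L1 hit [-]
  3 | W B1 → L1 hit [D]
  4 | R B1 → L1 hit [D]
  5 | R B3 → L1 miss wb→B1 [-]
  6 | W B2 → L0 hit [D]
  7 | W B3 → L1 hit [D]
  8 | R B2 → L0 hit [D]
  9 | R B0 → L0 miss wb→B2 [-]
  10 | R B0 → L0 hit [-]
  11 | R B0 → L0 hit [-]
  12 | W B3 → L1 hit [D]
  13 | W B3 → L1 hit [D]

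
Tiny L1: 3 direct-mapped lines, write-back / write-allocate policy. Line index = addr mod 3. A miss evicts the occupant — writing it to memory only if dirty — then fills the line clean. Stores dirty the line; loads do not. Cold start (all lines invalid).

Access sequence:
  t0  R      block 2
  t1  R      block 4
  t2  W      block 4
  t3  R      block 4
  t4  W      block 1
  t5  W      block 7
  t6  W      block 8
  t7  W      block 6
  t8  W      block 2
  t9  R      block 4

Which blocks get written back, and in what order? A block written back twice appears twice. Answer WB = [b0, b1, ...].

  0 | R B2 → L2 miss [-]
  1 | R B4 → L1 miss [-]
  2 | W B4 → L1 hit [D]
  3 | R B4 → L1 hit [D]
  4 | W B1 → L1 miss wb→B4 [D]
  5 | W B7 → L1 miss wb→B1 [D]
  6 | W B8 → L2 miss [D]
  7 | W B6 → L0 miss [D]
  8 | W B2 → L2 miss wb→B8 [D]
  9 | R B4 → L1 miss wb→B7 [-]

WB = [4, 1, 8, 7]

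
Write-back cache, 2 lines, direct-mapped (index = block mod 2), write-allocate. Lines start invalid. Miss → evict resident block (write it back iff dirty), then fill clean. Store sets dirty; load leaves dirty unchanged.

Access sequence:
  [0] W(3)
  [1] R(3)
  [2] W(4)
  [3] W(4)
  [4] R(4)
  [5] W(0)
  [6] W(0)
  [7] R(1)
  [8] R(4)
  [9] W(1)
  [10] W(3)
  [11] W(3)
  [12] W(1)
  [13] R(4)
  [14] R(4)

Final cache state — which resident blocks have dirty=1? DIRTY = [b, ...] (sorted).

DIRTY = [1]

0: W B3 -> L1 miss  d=D]
1: R B3 -> L1 hit  d=D]
2: W B4 -> L0 miss  d=D]
3: W B4 -> L0 hit  d=D]
4: R B4 -> L0 hit  d=D]
5: W B0 -> L0 miss wb->B4  d=D]
6: W B0 -> L0 hit  d=D]
7: R B1 -> L1 miss wb->B3  d=-]
8: R B4 -> L0 miss wb->B0  d=-]
9: W B1 -> L1 hit  d=D]
10: W B3 -> L1 miss wb->B1  d=D]
11: W B3 -> L1 hit  d=D]
12: W B1 -> L1 miss wb->B3  d=D]
13: R B4 -> L0 hit  d=-]
14: R B4 -> L0 hit  d=-]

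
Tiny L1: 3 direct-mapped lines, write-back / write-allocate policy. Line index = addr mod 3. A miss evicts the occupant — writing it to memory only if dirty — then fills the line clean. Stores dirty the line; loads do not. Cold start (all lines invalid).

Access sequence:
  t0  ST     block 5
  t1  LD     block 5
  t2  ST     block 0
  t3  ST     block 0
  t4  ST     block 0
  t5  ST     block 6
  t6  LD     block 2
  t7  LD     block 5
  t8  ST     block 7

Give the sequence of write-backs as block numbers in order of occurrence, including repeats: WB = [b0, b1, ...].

0: W B5 -> L2 miss  d=D]
1: R B5 -> L2 hit  d=D]
2: W B0 -> L0 miss  d=D]
3: W B0 -> L0 hit  d=D]
4: W B0 -> L0 hit  d=D]
5: W B6 -> L0 miss wb->B0  d=D]
6: R B2 -> L2 miss wb->B5  d=-]
7: R B5 -> L2 miss  d=-]
8: W B7 -> L1 miss  d=D]

WB = [0, 5]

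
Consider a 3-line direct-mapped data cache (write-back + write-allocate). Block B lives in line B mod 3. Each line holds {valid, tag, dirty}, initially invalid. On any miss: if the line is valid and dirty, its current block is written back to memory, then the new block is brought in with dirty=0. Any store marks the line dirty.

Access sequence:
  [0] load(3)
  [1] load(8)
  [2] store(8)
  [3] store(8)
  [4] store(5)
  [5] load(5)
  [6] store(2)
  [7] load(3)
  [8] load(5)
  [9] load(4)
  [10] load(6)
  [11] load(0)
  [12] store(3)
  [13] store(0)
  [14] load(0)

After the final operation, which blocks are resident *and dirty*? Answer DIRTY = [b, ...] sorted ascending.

0: R B3 -> L0 miss  d=-]
1: R B8 -> L2 miss  d=-]
2: W B8 -> L2 hit  d=D]
3: W B8 -> L2 hit  d=D]
4: W B5 -> L2 miss wb->B8  d=D]
5: R B5 -> L2 hit  d=D]
6: W B2 -> L2 miss wb->B5  d=D]
7: R B3 -> L0 hit  d=-]
8: R B5 -> L2 miss wb->B2  d=-]
9: R B4 -> L1 miss  d=-]
10: R B6 -> L0 miss  d=-]
11: R B0 -> L0 miss  d=-]
12: W B3 -> L0 miss  d=D]
13: W B0 -> L0 miss wb->B3  d=D]
14: R B0 -> L0 hit  d=D]

DIRTY = [0]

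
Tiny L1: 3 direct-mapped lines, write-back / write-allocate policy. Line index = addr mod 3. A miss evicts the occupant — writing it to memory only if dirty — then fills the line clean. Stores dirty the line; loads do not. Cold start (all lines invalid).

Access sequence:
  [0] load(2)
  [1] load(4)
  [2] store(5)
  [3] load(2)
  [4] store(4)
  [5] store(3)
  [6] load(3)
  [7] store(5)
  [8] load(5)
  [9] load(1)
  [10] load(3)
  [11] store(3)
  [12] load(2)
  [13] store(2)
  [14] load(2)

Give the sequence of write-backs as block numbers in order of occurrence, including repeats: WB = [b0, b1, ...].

0: R B2 → L2 miss [-]
1: R B4 → L1 miss [-]
2: W B5 → L2 miss [D]
3: R B2 → L2 miss wb→B5 [-]
4: W B4 → L1 hit [D]
5: W B3 → L0 miss [D]
6: R B3 → L0 hit [D]
7: W B5 → L2 miss [D]
8: R B5 → L2 hit [D]
9: R B1 → L1 miss wb→B4 [-]
10: R B3 → L0 hit [D]
11: W B3 → L0 hit [D]
12: R B2 → L2 miss wb→B5 [-]
13: W B2 → L2 hit [D]
14: R B2 → L2 hit [D]

WB = [5, 4, 5]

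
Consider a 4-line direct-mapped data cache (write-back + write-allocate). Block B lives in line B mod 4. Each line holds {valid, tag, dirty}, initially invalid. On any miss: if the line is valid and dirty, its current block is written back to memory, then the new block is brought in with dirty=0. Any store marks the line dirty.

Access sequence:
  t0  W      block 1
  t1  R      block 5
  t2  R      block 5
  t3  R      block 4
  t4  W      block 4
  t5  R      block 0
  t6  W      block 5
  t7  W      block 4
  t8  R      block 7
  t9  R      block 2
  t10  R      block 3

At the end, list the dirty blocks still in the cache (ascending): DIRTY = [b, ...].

0: W B1 -> L1 miss  d=D]
1: R B5 -> L1 miss wb->B1  d=-]
2: R B5 -> L1 hit  d=-]
3: R B4 -> L0 miss  d=-]
4: W B4 -> L0 hit  d=D]
5: R B0 -> L0 miss wb->B4  d=-]
6: W B5 -> L1 hit  d=D]
7: W B4 -> L0 miss  d=D]
8: R B7 -> L3 miss  d=-]
9: R B2 -> L2 miss  d=-]
10: R B3 -> L3 miss  d=-]

DIRTY = [4, 5]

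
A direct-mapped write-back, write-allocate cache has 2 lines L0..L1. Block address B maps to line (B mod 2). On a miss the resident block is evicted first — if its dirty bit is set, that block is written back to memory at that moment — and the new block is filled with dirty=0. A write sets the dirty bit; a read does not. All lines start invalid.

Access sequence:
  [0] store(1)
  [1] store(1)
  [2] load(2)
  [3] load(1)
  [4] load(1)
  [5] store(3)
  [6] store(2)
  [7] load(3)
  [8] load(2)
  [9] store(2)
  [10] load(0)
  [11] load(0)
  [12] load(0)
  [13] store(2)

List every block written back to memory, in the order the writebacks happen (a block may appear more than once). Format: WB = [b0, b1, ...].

  0 | W B1 → L1 miss [D]
  1 | W B1 → L1 hit [D]
  2 | R B2 → L0 miss [-]
  3 | R B1 → L1 hit [D]
  4 | R B1 → L1 hit [D]
  5 | W B3 → L1 miss wb→B1 [D]
  6 | W B2 → L0 hit [D]
  7 | R B3 → L1 hit [D]
  8 | R B2 → L0 hit [D]
  9 | W B2 → L0 hit [D]
  10 | R B0 → L0 miss wb→B2 [-]
  11 | R B0 → L0 hit [-]
  12 | R B0 → L0 hit [-]
  13 | W B2 → L0 miss [D]

WB = [1, 2]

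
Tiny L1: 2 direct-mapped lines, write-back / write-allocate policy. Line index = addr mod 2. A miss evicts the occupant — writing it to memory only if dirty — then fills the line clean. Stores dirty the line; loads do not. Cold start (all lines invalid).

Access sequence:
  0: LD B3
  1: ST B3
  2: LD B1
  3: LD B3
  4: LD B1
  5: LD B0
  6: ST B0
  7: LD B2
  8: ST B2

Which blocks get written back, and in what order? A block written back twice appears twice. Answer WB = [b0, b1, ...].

  0 | R B3 → L1 miss [-]
  1 | W B3 → L1 hit [D]
  2 | R B1 → L1 miss wb→B3 [-]
  3 | R B3 → L1 miss [-]
  4 | R B1 → L1 miss [-]
  5 | R B0 → L0 miss [-]
  6 | W B0 → L0 hit [D]
  7 | R B2 → L0 miss wb→B0 [-]
  8 | W B2 → L0 hit [D]

WB = [3, 0]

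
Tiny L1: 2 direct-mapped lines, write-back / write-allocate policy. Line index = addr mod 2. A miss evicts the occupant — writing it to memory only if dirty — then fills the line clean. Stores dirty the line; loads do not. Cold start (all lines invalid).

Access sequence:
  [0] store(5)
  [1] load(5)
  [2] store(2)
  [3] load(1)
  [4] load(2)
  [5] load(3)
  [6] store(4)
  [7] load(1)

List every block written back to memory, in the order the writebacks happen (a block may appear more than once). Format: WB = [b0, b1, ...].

WB = [5, 2]

0: W B5 → L1 miss [D]
1: R B5 → L1 hit [D]
2: W B2 → L0 miss [D]
3: R B1 → L1 miss wb→B5 [-]
4: R B2 → L0 hit [D]
5: R B3 → L1 miss [-]
6: W B4 → L0 miss wb→B2 [D]
7: R B1 → L1 miss [-]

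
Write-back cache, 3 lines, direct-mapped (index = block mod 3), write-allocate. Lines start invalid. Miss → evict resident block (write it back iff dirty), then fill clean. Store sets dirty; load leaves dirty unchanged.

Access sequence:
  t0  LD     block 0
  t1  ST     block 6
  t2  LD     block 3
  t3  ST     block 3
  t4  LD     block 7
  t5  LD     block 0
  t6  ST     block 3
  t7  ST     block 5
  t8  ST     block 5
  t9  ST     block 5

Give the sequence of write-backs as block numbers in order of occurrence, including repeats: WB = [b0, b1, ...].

WB = [6, 3]

0: R B0 → L0 miss [-]
1: W B6 → L0 miss [D]
2: R B3 → L0 miss wb→B6 [-]
3: W B3 → L0 hit [D]
4: R B7 → L1 miss [-]
5: R B0 → L0 miss wb→B3 [-]
6: W B3 → L0 miss [D]
7: W B5 → L2 miss [D]
8: W B5 → L2 hit [D]
9: W B5 → L2 hit [D]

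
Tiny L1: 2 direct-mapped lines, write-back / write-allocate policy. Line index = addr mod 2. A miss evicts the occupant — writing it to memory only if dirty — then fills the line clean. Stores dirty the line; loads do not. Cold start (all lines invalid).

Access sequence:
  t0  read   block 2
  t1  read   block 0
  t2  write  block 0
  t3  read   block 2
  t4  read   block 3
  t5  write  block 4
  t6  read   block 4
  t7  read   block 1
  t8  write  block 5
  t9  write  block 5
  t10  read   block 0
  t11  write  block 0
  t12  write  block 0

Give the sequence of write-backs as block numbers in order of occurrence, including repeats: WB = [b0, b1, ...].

WB = [0, 4]

0: R B2 → L0 miss [-]
1: R B0 → L0 miss [-]
2: W B0 → L0 hit [D]
3: R B2 → L0 miss wb→B0 [-]
4: R B3 → L1 miss [-]
5: W B4 → L0 miss [D]
6: R B4 → L0 hit [D]
7: R B1 → L1 miss [-]
8: W B5 → L1 miss [D]
9: W B5 → L1 hit [D]
10: R B0 → L0 miss wb→B4 [-]
11: W B0 → L0 hit [D]
12: W B0 → L0 hit [D]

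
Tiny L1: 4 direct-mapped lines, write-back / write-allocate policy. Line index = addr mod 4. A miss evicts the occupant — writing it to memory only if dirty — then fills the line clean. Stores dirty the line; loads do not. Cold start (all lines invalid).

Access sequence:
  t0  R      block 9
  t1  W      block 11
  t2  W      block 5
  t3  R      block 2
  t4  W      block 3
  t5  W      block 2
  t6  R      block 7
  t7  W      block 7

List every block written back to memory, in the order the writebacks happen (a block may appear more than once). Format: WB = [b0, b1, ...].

0: R B9 -> L1 miss  d=-]
1: W B11 -> L3 miss  d=D]
2: W B5 -> L1 miss  d=D]
3: R B2 -> L2 miss  d=-]
4: W B3 -> L3 miss wb->B11  d=D]
5: W B2 -> L2 hit  d=D]
6: R B7 -> L3 miss wb->B3  d=-]
7: W B7 -> L3 hit  d=D]

WB = [11, 3]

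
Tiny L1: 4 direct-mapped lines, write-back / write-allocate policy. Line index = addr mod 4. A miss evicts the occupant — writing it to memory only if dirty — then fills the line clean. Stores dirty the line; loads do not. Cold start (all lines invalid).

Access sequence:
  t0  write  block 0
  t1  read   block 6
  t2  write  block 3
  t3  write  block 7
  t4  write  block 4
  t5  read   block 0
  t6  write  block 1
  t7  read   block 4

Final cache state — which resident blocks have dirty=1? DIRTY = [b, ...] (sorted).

0: W B0 -> L0 miss  d=D]
1: R B6 -> L2 miss  d=-]
2: W B3 -> L3 miss  d=D]
3: W B7 -> L3 miss wb->B3  d=D]
4: W B4 -> L0 miss wb->B0  d=D]
5: R B0 -> L0 miss wb->B4  d=-]
6: W B1 -> L1 miss  d=D]
7: R B4 -> L0 miss  d=-]

DIRTY = [1, 7]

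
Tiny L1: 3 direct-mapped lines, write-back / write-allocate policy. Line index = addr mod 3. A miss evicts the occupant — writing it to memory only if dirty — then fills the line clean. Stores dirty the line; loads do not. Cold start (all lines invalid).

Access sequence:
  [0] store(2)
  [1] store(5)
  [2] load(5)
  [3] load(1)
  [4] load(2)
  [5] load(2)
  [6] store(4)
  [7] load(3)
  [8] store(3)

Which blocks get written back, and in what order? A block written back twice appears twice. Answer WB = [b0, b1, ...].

WB = [2, 5]

0: W B2 → L2 miss [D]
1: W B5 → L2 miss wb→B2 [D]
2: R B5 → L2 hit [D]
3: R B1 → L1 miss [-]
4: R B2 → L2 miss wb→B5 [-]
5: R B2 → L2 hit [-]
6: W B4 → L1 miss [D]
7: R B3 → L0 miss [-]
8: W B3 → L0 hit [D]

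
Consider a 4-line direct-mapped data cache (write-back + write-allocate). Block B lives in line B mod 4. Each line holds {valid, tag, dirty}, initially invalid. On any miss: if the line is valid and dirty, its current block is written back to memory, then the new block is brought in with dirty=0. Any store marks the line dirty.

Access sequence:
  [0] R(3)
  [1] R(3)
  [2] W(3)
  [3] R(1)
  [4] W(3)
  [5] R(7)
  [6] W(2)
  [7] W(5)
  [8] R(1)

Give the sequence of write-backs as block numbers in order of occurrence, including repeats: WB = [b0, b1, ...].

WB = [3, 5]

0: R B3 → L3 miss [-]
1: R B3 → L3 hit [-]
2: W B3 → L3 hit [D]
3: R B1 → L1 miss [-]
4: W B3 → L3 hit [D]
5: R B7 → L3 miss wb→B3 [-]
6: W B2 → L2 miss [D]
7: W B5 → L1 miss [D]
8: R B1 → L1 miss wb→B5 [-]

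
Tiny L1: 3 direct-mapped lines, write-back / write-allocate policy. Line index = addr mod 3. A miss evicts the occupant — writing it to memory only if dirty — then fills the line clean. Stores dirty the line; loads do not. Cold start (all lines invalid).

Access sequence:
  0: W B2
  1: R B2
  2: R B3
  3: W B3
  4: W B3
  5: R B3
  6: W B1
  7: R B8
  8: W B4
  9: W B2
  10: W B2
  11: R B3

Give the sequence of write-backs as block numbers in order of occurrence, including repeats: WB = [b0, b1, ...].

WB = [2, 1]

0: W B2 -> L2 miss  d=D]
1: R B2 -> L2 hit  d=D]
2: R B3 -> L0 miss  d=-]
3: W B3 -> L0 hit  d=D]
4: W B3 -> L0 hit  d=D]
5: R B3 -> L0 hit  d=D]
6: W B1 -> L1 miss  d=D]
7: R B8 -> L2 miss wb->B2  d=-]
8: W B4 -> L1 miss wb->B1  d=D]
9: W B2 -> L2 miss  d=D]
10: W B2 -> L2 hit  d=D]
11: R B3 -> L0 hit  d=D]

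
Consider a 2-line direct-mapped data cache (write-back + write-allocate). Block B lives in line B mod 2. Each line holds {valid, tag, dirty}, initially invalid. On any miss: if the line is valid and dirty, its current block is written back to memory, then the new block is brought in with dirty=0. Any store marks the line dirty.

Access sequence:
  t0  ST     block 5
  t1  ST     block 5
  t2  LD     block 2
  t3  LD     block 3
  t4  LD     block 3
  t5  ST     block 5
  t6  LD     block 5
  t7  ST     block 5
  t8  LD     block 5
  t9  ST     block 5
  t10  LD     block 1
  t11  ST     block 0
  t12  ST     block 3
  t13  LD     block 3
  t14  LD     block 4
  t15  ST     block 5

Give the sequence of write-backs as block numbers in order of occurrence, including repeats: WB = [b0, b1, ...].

0: W B5 → L1 miss [D]
1: W B5 → L1 hit [D]
2: R B2 → L0 miss [-]
3: R B3 → L1 miss wb→B5 [-]
4: R B3 → L1 hit [-]
5: W B5 → L1 miss [D]
6: R B5 → L1 hit [D]
7: W B5 → L1 hit [D]
8: R B5 → L1 hit [D]
9: W B5 → L1 hit [D]
10: R B1 → L1 miss wb→B5 [-]
11: W B0 → L0 miss [D]
12: W B3 → L1 miss [D]
13: R B3 → L1 hit [D]
14: R B4 → L0 miss wb→B0 [-]
15: W B5 → L1 miss wb→B3 [D]

WB = [5, 5, 0, 3]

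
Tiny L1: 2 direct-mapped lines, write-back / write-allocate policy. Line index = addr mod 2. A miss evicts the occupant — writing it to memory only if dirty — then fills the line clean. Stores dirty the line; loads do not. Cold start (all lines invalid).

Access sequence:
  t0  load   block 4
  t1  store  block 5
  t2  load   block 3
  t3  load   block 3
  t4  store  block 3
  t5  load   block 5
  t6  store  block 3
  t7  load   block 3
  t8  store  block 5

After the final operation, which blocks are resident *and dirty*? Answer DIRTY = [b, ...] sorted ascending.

0: R B4 → L0 miss [-]
1: W B5 → L1 miss [D]
2: R B3 → L1 miss wb→B5 [-]
3: R B3 → L1 hit [-]
4: W B3 → L1 hit [D]
5: R B5 → L1 miss wb→B3 [-]
6: W B3 → L1 miss [D]
7: R B3 → L1 hit [D]
8: W B5 → L1 miss wb→B3 [D]

DIRTY = [5]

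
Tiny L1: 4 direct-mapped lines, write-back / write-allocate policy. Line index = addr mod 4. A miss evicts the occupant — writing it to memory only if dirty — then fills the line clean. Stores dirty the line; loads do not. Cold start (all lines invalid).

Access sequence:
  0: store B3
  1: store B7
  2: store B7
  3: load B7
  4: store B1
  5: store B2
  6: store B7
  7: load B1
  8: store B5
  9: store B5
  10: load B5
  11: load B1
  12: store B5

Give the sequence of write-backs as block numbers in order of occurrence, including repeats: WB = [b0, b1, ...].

0: W B3 → L3 miss [D]
1: W B7 → L3 miss wb→B3 [D]
2: W B7 → L3 hit [D]
3: R B7 → L3 hit [D]
4: W B1 → L1 miss [D]
5: W B2 → L2 miss [D]
6: W B7 → L3 hit [D]
7: R B1 → L1 hit [D]
8: W B5 → L1 miss wb→B1 [D]
9: W B5 → L1 hit [D]
10: R B5 → L1 hit [D]
11: R B1 → L1 miss wb→B5 [-]
12: W B5 → L1 miss [D]

WB = [3, 1, 5]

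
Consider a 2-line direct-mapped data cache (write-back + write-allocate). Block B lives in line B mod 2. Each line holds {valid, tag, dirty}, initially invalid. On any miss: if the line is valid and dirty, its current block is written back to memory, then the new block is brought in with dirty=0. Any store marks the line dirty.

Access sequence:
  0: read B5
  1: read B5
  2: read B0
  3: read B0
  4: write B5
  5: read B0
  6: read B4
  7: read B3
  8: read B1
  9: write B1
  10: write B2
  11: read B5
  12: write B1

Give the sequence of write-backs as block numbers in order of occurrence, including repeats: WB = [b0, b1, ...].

WB = [5, 1]

0: R B5 -> L1 miss  d=-]
1: R B5 -> L1 hit  d=-]
2: R B0 -> L0 miss  d=-]
3: R B0 -> L0 hit  d=-]
4: W B5 -> L1 hit  d=D]
5: R B0 -> L0 hit  d=-]
6: R B4 -> L0 miss  d=-]
7: R B3 -> L1 miss wb->B5  d=-]
8: R B1 -> L1 miss  d=-]
9: W B1 -> L1 hit  d=D]
10: W B2 -> L0 miss  d=D]
11: R B5 -> L1 miss wb->B1  d=-]
12: W B1 -> L1 miss  d=D]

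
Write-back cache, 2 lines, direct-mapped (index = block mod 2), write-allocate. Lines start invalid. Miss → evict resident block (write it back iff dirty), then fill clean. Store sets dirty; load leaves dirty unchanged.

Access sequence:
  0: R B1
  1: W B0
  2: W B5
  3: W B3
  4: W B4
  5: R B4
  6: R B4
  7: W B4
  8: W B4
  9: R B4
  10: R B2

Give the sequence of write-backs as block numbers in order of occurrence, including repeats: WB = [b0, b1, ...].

WB = [5, 0, 4]

0: R B1 -> L1 miss  d=-]
1: W B0 -> L0 miss  d=D]
2: W B5 -> L1 miss  d=D]
3: W B3 -> L1 miss wb->B5  d=D]
4: W B4 -> L0 miss wb->B0  d=D]
5: R B4 -> L0 hit  d=D]
6: R B4 -> L0 hit  d=D]
7: W B4 -> L0 hit  d=D]
8: W B4 -> L0 hit  d=D]
9: R B4 -> L0 hit  d=D]
10: R B2 -> L0 miss wb->B4  d=-]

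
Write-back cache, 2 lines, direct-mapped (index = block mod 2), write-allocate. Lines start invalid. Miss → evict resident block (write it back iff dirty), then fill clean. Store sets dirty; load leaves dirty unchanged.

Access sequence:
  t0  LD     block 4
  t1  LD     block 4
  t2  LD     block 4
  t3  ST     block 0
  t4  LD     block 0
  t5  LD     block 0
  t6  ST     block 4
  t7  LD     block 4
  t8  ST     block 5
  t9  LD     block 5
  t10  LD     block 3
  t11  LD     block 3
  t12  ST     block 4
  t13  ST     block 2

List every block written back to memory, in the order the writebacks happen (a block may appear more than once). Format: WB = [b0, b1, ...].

WB = [0, 5, 4]

0: R B4 -> L0 miss  d=-]
1: R B4 -> L0 hit  d=-]
2: R B4 -> L0 hit  d=-]
3: W B0 -> L0 miss  d=D]
4: R B0 -> L0 hit  d=D]
5: R B0 -> L0 hit  d=D]
6: W B4 -> L0 miss wb->B0  d=D]
7: R B4 -> L0 hit  d=D]
8: W B5 -> L1 miss  d=D]
9: R B5 -> L1 hit  d=D]
10: R B3 -> L1 miss wb->B5  d=-]
11: R B3 -> L1 hit  d=-]
12: W B4 -> L0 hit  d=D]
13: W B2 -> L0 miss wb->B4  d=D]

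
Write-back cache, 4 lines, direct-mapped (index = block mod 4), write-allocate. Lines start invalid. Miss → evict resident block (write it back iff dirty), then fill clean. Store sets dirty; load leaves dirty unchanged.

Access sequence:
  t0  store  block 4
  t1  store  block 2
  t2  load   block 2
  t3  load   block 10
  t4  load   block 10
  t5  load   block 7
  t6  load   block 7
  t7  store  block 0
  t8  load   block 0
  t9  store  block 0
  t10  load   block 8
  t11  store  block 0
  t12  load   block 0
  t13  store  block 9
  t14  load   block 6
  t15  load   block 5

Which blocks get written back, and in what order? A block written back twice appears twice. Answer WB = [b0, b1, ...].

WB = [2, 4, 0, 9]

0: W B4 -> L0 miss  d=D]
1: W B2 -> L2 miss  d=D]
2: R B2 -> L2 hit  d=D]
3: R B10 -> L2 miss wb->B2  d=-]
4: R B10 -> L2 hit  d=-]
5: R B7 -> L3 miss  d=-]
6: R B7 -> L3 hit  d=-]
7: W B0 -> L0 miss wb->B4  d=D]
8: R B0 -> L0 hit  d=D]
9: W B0 -> L0 hit  d=D]
10: R B8 -> L0 miss wb->B0  d=-]
11: W B0 -> L0 miss  d=D]
12: R B0 -> L0 hit  d=D]
13: W B9 -> L1 miss  d=D]
14: R B6 -> L2 miss  d=-]
15: R B5 -> L1 miss wb->B9  d=-]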